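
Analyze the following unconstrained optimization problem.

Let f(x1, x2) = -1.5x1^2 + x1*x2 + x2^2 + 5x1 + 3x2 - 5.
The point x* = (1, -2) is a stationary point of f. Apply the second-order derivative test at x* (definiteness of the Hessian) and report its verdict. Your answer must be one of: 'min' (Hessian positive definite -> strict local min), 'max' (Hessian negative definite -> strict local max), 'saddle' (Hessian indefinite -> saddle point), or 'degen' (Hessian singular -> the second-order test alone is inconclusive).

Compute the Hessian H = grad^2 f:
  H = [[-3, 1], [1, 2]]
Verify stationarity: grad f(x*) = H x* + g = (0, 0).
Eigenvalues of H: -3.1926, 2.1926.
Eigenvalues have mixed signs, so H is indefinite -> x* is a saddle point.

saddle


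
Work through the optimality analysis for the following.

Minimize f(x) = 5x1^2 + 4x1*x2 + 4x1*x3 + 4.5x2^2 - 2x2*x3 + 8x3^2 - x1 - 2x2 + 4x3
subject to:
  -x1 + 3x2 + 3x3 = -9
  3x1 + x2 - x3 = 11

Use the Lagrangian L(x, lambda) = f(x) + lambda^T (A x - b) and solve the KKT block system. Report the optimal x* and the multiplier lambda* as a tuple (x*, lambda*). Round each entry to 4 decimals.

Form the Lagrangian:
  L(x, lambda) = (1/2) x^T Q x + c^T x + lambda^T (A x - b)
Stationarity (grad_x L = 0): Q x + c + A^T lambda = 0.
Primal feasibility: A x = b.

This gives the KKT block system:
  [ Q   A^T ] [ x     ]   [-c ]
  [ A    0  ] [ lambda ] = [ b ]

Solving the linear system:
  x*      = (3.2967, -0.3957, -1.5054)
  lambda* = (-0.7547, -8.3726)
  f(x*)   = 38.3896

x* = (3.2967, -0.3957, -1.5054), lambda* = (-0.7547, -8.3726)


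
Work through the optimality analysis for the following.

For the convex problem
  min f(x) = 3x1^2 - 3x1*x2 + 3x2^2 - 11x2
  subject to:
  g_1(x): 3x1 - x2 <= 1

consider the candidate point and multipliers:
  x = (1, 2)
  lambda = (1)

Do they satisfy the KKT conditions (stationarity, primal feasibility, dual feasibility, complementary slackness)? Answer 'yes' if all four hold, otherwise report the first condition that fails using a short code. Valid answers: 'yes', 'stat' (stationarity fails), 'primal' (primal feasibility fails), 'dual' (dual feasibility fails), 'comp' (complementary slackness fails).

Gradient of f: grad f(x) = Q x + c = (0, -2)
Constraint values g_i(x) = a_i^T x - b_i:
  g_1((1, 2)) = 0
Stationarity residual: grad f(x) + sum_i lambda_i a_i = (3, -3)
  -> stationarity FAILS
Primal feasibility (all g_i <= 0): OK
Dual feasibility (all lambda_i >= 0): OK
Complementary slackness (lambda_i * g_i(x) = 0 for all i): OK

Verdict: the first failing condition is stationarity -> stat.

stat


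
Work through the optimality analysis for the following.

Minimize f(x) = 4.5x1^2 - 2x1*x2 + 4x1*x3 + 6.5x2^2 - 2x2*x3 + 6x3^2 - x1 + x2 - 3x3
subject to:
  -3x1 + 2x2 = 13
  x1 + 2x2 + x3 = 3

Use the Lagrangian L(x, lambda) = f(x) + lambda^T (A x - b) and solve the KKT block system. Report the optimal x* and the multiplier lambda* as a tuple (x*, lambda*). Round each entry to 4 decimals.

Form the Lagrangian:
  L(x, lambda) = (1/2) x^T Q x + c^T x + lambda^T (A x - b)
Stationarity (grad_x L = 0): Q x + c + A^T lambda = 0.
Primal feasibility: A x = b.

This gives the KKT block system:
  [ Q   A^T ] [ x     ]   [-c ]
  [ A    0  ] [ lambda ] = [ b ]

Solving the linear system:
  x*      = (-2.9977, 2.0035, 1.9908)
  lambda* = (-9.6382, -4.8913)
  f(x*)   = 69.4994

x* = (-2.9977, 2.0035, 1.9908), lambda* = (-9.6382, -4.8913)


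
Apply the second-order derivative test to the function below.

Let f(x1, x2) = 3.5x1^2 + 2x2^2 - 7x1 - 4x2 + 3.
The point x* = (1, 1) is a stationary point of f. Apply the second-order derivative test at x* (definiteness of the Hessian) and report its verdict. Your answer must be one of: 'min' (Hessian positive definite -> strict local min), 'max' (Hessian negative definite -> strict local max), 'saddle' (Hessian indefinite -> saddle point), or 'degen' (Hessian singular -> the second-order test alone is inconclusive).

Compute the Hessian H = grad^2 f:
  H = [[7, 0], [0, 4]]
Verify stationarity: grad f(x*) = H x* + g = (0, 0).
Eigenvalues of H: 4, 7.
Both eigenvalues > 0, so H is positive definite -> x* is a strict local min.

min


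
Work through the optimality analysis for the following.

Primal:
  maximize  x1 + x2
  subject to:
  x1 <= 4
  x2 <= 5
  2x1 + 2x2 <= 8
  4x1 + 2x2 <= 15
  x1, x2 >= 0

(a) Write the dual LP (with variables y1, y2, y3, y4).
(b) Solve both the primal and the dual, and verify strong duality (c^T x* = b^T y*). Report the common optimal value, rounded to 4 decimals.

The standard primal-dual pair for 'max c^T x s.t. A x <= b, x >= 0' is:
  Dual:  min b^T y  s.t.  A^T y >= c,  y >= 0.

So the dual LP is:
  minimize  4y1 + 5y2 + 8y3 + 15y4
  subject to:
    y1 + 2y3 + 4y4 >= 1
    y2 + 2y3 + 2y4 >= 1
    y1, y2, y3, y4 >= 0

Solving the primal: x* = (3.5, 0.5).
  primal value c^T x* = 4.
Solving the dual: y* = (0, 0, 0.5, 0).
  dual value b^T y* = 4.
Strong duality: c^T x* = b^T y*. Confirmed.

4


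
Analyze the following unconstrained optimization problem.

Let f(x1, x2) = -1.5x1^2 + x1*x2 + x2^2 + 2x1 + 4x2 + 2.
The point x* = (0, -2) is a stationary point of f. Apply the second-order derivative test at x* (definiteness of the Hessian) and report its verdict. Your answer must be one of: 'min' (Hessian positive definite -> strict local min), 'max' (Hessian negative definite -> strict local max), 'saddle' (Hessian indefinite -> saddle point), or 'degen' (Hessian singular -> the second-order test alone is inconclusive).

Compute the Hessian H = grad^2 f:
  H = [[-3, 1], [1, 2]]
Verify stationarity: grad f(x*) = H x* + g = (0, 0).
Eigenvalues of H: -3.1926, 2.1926.
Eigenvalues have mixed signs, so H is indefinite -> x* is a saddle point.

saddle


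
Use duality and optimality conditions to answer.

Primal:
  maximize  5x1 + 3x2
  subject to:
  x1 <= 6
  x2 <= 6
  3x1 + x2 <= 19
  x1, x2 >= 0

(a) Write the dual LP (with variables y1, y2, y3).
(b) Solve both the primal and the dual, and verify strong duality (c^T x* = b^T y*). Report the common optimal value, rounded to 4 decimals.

The standard primal-dual pair for 'max c^T x s.t. A x <= b, x >= 0' is:
  Dual:  min b^T y  s.t.  A^T y >= c,  y >= 0.

So the dual LP is:
  minimize  6y1 + 6y2 + 19y3
  subject to:
    y1 + 3y3 >= 5
    y2 + y3 >= 3
    y1, y2, y3 >= 0

Solving the primal: x* = (4.3333, 6).
  primal value c^T x* = 39.6667.
Solving the dual: y* = (0, 1.3333, 1.6667).
  dual value b^T y* = 39.6667.
Strong duality: c^T x* = b^T y*. Confirmed.

39.6667


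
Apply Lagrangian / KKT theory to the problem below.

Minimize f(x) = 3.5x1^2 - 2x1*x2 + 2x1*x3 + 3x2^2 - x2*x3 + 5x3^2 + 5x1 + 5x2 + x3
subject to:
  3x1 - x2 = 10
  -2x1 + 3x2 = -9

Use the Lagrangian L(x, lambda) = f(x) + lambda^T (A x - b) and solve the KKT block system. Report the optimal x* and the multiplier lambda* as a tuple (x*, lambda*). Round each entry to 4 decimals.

Form the Lagrangian:
  L(x, lambda) = (1/2) x^T Q x + c^T x + lambda^T (A x - b)
Stationarity (grad_x L = 0): Q x + c + A^T lambda = 0.
Primal feasibility: A x = b.

This gives the KKT block system:
  [ Q   A^T ] [ x     ]   [-c ]
  [ A    0  ] [ lambda ] = [ b ]

Solving the linear system:
  x*      = (3, -1, -0.8)
  lambda* = (-9.5429, -1.1143)
  f(x*)   = 47.3

x* = (3, -1, -0.8), lambda* = (-9.5429, -1.1143)


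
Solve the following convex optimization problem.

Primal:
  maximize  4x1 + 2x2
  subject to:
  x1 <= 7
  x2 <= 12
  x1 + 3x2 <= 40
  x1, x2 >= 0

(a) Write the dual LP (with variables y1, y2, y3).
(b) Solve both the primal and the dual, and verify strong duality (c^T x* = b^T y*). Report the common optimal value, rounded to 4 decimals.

The standard primal-dual pair for 'max c^T x s.t. A x <= b, x >= 0' is:
  Dual:  min b^T y  s.t.  A^T y >= c,  y >= 0.

So the dual LP is:
  minimize  7y1 + 12y2 + 40y3
  subject to:
    y1 + y3 >= 4
    y2 + 3y3 >= 2
    y1, y2, y3 >= 0

Solving the primal: x* = (7, 11).
  primal value c^T x* = 50.
Solving the dual: y* = (3.3333, 0, 0.6667).
  dual value b^T y* = 50.
Strong duality: c^T x* = b^T y*. Confirmed.

50


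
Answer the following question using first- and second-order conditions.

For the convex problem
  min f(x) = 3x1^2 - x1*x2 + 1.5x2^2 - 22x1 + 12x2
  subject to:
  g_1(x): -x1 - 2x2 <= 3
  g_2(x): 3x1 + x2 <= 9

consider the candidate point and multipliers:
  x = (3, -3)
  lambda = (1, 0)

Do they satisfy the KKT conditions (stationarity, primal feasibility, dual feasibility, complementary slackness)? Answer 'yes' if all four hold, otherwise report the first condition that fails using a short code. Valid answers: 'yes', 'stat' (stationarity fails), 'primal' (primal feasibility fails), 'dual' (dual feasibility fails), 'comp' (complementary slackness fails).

Gradient of f: grad f(x) = Q x + c = (-1, 0)
Constraint values g_i(x) = a_i^T x - b_i:
  g_1((3, -3)) = 0
  g_2((3, -3)) = -3
Stationarity residual: grad f(x) + sum_i lambda_i a_i = (-2, -2)
  -> stationarity FAILS
Primal feasibility (all g_i <= 0): OK
Dual feasibility (all lambda_i >= 0): OK
Complementary slackness (lambda_i * g_i(x) = 0 for all i): OK

Verdict: the first failing condition is stationarity -> stat.

stat


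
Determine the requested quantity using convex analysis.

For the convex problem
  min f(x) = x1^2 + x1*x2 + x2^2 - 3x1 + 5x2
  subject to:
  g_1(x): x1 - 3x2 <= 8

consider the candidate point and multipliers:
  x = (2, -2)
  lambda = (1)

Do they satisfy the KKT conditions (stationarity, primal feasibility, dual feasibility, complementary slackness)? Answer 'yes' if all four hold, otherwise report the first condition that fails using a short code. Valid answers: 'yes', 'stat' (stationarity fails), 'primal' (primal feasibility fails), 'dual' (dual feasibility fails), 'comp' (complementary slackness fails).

Gradient of f: grad f(x) = Q x + c = (-1, 3)
Constraint values g_i(x) = a_i^T x - b_i:
  g_1((2, -2)) = 0
Stationarity residual: grad f(x) + sum_i lambda_i a_i = (0, 0)
  -> stationarity OK
Primal feasibility (all g_i <= 0): OK
Dual feasibility (all lambda_i >= 0): OK
Complementary slackness (lambda_i * g_i(x) = 0 for all i): OK

Verdict: yes, KKT holds.

yes


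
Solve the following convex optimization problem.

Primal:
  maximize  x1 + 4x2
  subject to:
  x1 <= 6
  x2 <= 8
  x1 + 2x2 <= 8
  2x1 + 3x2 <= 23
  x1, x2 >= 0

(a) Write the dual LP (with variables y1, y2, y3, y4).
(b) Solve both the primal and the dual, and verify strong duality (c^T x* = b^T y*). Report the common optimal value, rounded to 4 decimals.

The standard primal-dual pair for 'max c^T x s.t. A x <= b, x >= 0' is:
  Dual:  min b^T y  s.t.  A^T y >= c,  y >= 0.

So the dual LP is:
  minimize  6y1 + 8y2 + 8y3 + 23y4
  subject to:
    y1 + y3 + 2y4 >= 1
    y2 + 2y3 + 3y4 >= 4
    y1, y2, y3, y4 >= 0

Solving the primal: x* = (0, 4).
  primal value c^T x* = 16.
Solving the dual: y* = (0, 0, 2, 0).
  dual value b^T y* = 16.
Strong duality: c^T x* = b^T y*. Confirmed.

16


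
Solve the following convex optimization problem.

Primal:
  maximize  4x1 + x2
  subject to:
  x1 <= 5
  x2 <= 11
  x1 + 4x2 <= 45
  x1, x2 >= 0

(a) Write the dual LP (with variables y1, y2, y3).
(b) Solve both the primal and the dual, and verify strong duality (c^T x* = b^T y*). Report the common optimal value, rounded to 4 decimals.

The standard primal-dual pair for 'max c^T x s.t. A x <= b, x >= 0' is:
  Dual:  min b^T y  s.t.  A^T y >= c,  y >= 0.

So the dual LP is:
  minimize  5y1 + 11y2 + 45y3
  subject to:
    y1 + y3 >= 4
    y2 + 4y3 >= 1
    y1, y2, y3 >= 0

Solving the primal: x* = (5, 10).
  primal value c^T x* = 30.
Solving the dual: y* = (3.75, 0, 0.25).
  dual value b^T y* = 30.
Strong duality: c^T x* = b^T y*. Confirmed.

30


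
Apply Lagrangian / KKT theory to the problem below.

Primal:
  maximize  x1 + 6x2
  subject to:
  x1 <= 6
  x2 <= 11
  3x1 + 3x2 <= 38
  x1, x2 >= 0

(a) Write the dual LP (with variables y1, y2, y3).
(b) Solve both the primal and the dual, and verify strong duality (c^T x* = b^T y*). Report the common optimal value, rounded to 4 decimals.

The standard primal-dual pair for 'max c^T x s.t. A x <= b, x >= 0' is:
  Dual:  min b^T y  s.t.  A^T y >= c,  y >= 0.

So the dual LP is:
  minimize  6y1 + 11y2 + 38y3
  subject to:
    y1 + 3y3 >= 1
    y2 + 3y3 >= 6
    y1, y2, y3 >= 0

Solving the primal: x* = (1.6667, 11).
  primal value c^T x* = 67.6667.
Solving the dual: y* = (0, 5, 0.3333).
  dual value b^T y* = 67.6667.
Strong duality: c^T x* = b^T y*. Confirmed.

67.6667


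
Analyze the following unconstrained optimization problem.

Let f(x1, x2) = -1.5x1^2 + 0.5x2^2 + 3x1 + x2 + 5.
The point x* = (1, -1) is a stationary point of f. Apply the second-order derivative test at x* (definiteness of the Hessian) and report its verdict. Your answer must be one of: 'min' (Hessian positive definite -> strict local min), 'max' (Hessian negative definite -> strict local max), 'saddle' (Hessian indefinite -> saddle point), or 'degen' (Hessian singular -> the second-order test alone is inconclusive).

Compute the Hessian H = grad^2 f:
  H = [[-3, 0], [0, 1]]
Verify stationarity: grad f(x*) = H x* + g = (0, 0).
Eigenvalues of H: -3, 1.
Eigenvalues have mixed signs, so H is indefinite -> x* is a saddle point.

saddle


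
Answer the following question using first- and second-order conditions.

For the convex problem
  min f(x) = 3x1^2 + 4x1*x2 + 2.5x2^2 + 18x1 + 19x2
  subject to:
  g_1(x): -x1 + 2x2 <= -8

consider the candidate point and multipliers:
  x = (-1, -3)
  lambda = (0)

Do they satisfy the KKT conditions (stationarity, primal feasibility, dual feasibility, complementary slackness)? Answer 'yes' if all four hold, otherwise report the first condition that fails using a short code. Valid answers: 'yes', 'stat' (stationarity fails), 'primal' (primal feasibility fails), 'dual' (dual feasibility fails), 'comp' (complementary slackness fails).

Gradient of f: grad f(x) = Q x + c = (0, 0)
Constraint values g_i(x) = a_i^T x - b_i:
  g_1((-1, -3)) = 3
Stationarity residual: grad f(x) + sum_i lambda_i a_i = (0, 0)
  -> stationarity OK
Primal feasibility (all g_i <= 0): FAILS
Dual feasibility (all lambda_i >= 0): OK
Complementary slackness (lambda_i * g_i(x) = 0 for all i): OK

Verdict: the first failing condition is primal_feasibility -> primal.

primal


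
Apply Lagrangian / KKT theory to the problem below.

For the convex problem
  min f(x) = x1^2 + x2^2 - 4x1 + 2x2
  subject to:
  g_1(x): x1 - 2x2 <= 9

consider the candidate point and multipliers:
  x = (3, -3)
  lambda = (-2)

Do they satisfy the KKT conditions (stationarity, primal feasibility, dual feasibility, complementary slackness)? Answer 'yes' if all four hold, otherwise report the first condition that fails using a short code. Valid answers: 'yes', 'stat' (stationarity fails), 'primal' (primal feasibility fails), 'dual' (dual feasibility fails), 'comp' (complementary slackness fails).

Gradient of f: grad f(x) = Q x + c = (2, -4)
Constraint values g_i(x) = a_i^T x - b_i:
  g_1((3, -3)) = 0
Stationarity residual: grad f(x) + sum_i lambda_i a_i = (0, 0)
  -> stationarity OK
Primal feasibility (all g_i <= 0): OK
Dual feasibility (all lambda_i >= 0): FAILS
Complementary slackness (lambda_i * g_i(x) = 0 for all i): OK

Verdict: the first failing condition is dual_feasibility -> dual.

dual


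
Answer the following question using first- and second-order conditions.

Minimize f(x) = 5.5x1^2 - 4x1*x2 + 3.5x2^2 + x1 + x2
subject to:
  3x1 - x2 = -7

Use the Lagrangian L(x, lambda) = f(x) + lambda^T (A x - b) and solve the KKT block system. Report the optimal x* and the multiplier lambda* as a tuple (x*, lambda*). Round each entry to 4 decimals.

Form the Lagrangian:
  L(x, lambda) = (1/2) x^T Q x + c^T x + lambda^T (A x - b)
Stationarity (grad_x L = 0): Q x + c + A^T lambda = 0.
Primal feasibility: A x = b.

This gives the KKT block system:
  [ Q   A^T ] [ x     ]   [-c ]
  [ A    0  ] [ lambda ] = [ b ]

Solving the linear system:
  x*      = (-2.46, -0.38)
  lambda* = (8.18)
  f(x*)   = 27.21

x* = (-2.46, -0.38), lambda* = (8.18)


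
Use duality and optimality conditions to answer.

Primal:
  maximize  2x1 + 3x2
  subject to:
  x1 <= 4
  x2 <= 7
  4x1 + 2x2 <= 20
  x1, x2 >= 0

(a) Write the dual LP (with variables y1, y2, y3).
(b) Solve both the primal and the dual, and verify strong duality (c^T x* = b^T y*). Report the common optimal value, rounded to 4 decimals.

The standard primal-dual pair for 'max c^T x s.t. A x <= b, x >= 0' is:
  Dual:  min b^T y  s.t.  A^T y >= c,  y >= 0.

So the dual LP is:
  minimize  4y1 + 7y2 + 20y3
  subject to:
    y1 + 4y3 >= 2
    y2 + 2y3 >= 3
    y1, y2, y3 >= 0

Solving the primal: x* = (1.5, 7).
  primal value c^T x* = 24.
Solving the dual: y* = (0, 2, 0.5).
  dual value b^T y* = 24.
Strong duality: c^T x* = b^T y*. Confirmed.

24


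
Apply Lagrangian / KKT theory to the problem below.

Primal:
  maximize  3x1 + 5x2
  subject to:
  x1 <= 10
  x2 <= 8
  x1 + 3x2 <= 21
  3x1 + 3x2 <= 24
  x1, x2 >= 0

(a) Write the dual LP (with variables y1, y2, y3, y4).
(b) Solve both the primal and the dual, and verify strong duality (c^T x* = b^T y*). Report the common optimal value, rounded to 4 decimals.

The standard primal-dual pair for 'max c^T x s.t. A x <= b, x >= 0' is:
  Dual:  min b^T y  s.t.  A^T y >= c,  y >= 0.

So the dual LP is:
  minimize  10y1 + 8y2 + 21y3 + 24y4
  subject to:
    y1 + y3 + 3y4 >= 3
    y2 + 3y3 + 3y4 >= 5
    y1, y2, y3, y4 >= 0

Solving the primal: x* = (1.5, 6.5).
  primal value c^T x* = 37.
Solving the dual: y* = (0, 0, 1, 0.6667).
  dual value b^T y* = 37.
Strong duality: c^T x* = b^T y*. Confirmed.

37


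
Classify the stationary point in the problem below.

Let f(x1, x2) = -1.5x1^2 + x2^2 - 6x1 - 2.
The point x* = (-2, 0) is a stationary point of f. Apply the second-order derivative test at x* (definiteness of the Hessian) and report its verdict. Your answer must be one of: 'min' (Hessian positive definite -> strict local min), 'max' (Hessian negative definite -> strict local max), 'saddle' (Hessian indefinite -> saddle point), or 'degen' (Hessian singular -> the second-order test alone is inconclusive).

Compute the Hessian H = grad^2 f:
  H = [[-3, 0], [0, 2]]
Verify stationarity: grad f(x*) = H x* + g = (0, 0).
Eigenvalues of H: -3, 2.
Eigenvalues have mixed signs, so H is indefinite -> x* is a saddle point.

saddle


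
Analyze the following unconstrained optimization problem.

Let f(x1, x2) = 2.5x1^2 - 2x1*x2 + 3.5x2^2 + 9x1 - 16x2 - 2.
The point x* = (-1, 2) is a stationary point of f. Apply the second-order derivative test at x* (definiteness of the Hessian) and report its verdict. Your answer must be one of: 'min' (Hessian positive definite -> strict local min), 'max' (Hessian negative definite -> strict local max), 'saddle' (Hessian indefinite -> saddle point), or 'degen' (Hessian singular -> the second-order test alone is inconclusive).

Compute the Hessian H = grad^2 f:
  H = [[5, -2], [-2, 7]]
Verify stationarity: grad f(x*) = H x* + g = (0, 0).
Eigenvalues of H: 3.7639, 8.2361.
Both eigenvalues > 0, so H is positive definite -> x* is a strict local min.

min


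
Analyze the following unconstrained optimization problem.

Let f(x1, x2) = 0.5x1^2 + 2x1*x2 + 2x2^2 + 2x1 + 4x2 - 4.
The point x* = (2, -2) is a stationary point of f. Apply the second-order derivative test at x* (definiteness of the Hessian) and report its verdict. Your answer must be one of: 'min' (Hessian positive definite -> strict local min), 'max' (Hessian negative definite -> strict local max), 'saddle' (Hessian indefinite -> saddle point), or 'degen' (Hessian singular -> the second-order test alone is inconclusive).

Compute the Hessian H = grad^2 f:
  H = [[1, 2], [2, 4]]
Verify stationarity: grad f(x*) = H x* + g = (0, 0).
Eigenvalues of H: 0, 5.
H has a zero eigenvalue (singular; positive semidefinite but not definite), so H is neither positive definite, negative definite, nor indefinite. The second-order test alone is inconclusive -> degen.
(Indeed, f is constant along the null direction of H through x*, so x* is not a strict local extremum.)

degen


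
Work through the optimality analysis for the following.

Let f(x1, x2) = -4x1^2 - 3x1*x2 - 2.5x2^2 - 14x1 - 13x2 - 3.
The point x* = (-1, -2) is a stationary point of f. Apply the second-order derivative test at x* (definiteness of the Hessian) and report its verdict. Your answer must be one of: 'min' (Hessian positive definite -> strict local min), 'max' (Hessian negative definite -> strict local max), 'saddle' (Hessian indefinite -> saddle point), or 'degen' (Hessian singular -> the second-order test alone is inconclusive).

Compute the Hessian H = grad^2 f:
  H = [[-8, -3], [-3, -5]]
Verify stationarity: grad f(x*) = H x* + g = (0, 0).
Eigenvalues of H: -9.8541, -3.1459.
Both eigenvalues < 0, so H is negative definite -> x* is a strict local max.

max


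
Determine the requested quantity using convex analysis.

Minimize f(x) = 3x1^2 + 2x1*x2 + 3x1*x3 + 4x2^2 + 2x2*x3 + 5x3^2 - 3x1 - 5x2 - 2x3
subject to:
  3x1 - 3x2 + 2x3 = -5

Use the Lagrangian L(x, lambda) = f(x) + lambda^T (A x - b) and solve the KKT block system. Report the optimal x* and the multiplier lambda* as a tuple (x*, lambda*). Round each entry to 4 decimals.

Form the Lagrangian:
  L(x, lambda) = (1/2) x^T Q x + c^T x + lambda^T (A x - b)
Stationarity (grad_x L = 0): Q x + c + A^T lambda = 0.
Primal feasibility: A x = b.

This gives the KKT block system:
  [ Q   A^T ] [ x     ]   [-c ]
  [ A    0  ] [ lambda ] = [ b ]

Solving the linear system:
  x*      = (-0.3863, 1.1825, -0.1468)
  lambda* = (1.1311)
  f(x*)   = 0.598

x* = (-0.3863, 1.1825, -0.1468), lambda* = (1.1311)


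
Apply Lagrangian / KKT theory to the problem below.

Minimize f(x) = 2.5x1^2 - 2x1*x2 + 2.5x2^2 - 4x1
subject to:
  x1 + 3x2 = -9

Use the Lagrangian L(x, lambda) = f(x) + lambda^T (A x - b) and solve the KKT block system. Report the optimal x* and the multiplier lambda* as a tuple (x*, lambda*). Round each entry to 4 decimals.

Form the Lagrangian:
  L(x, lambda) = (1/2) x^T Q x + c^T x + lambda^T (A x - b)
Stationarity (grad_x L = 0): Q x + c + A^T lambda = 0.
Primal feasibility: A x = b.

This gives the KKT block system:
  [ Q   A^T ] [ x     ]   [-c ]
  [ A    0  ] [ lambda ] = [ b ]

Solving the linear system:
  x*      = (-1.0161, -2.6613)
  lambda* = (3.7581)
  f(x*)   = 18.9435

x* = (-1.0161, -2.6613), lambda* = (3.7581)


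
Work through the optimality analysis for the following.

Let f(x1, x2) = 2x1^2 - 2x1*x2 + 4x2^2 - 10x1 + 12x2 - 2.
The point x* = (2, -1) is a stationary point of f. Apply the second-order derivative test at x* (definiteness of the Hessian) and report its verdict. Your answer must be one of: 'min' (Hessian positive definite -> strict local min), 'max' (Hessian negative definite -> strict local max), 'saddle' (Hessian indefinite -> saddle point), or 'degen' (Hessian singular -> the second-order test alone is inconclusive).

Compute the Hessian H = grad^2 f:
  H = [[4, -2], [-2, 8]]
Verify stationarity: grad f(x*) = H x* + g = (0, 0).
Eigenvalues of H: 3.1716, 8.8284.
Both eigenvalues > 0, so H is positive definite -> x* is a strict local min.

min


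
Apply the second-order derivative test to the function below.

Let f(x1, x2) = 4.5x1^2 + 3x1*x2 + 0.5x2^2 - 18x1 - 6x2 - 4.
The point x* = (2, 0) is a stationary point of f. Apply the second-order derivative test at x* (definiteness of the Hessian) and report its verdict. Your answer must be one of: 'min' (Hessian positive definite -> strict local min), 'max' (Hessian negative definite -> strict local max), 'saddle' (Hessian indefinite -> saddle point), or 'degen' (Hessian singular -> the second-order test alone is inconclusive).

Compute the Hessian H = grad^2 f:
  H = [[9, 3], [3, 1]]
Verify stationarity: grad f(x*) = H x* + g = (0, 0).
Eigenvalues of H: 0, 10.
H has a zero eigenvalue (singular; positive semidefinite but not definite), so H is neither positive definite, negative definite, nor indefinite. The second-order test alone is inconclusive -> degen.
(Indeed, f is constant along the null direction of H through x*, so x* is not a strict local extremum.)

degen


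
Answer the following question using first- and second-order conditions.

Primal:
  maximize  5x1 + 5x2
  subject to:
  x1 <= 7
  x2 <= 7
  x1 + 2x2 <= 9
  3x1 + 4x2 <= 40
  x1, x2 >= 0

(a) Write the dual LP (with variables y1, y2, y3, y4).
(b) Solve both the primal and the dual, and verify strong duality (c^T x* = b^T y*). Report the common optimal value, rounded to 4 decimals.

The standard primal-dual pair for 'max c^T x s.t. A x <= b, x >= 0' is:
  Dual:  min b^T y  s.t.  A^T y >= c,  y >= 0.

So the dual LP is:
  minimize  7y1 + 7y2 + 9y3 + 40y4
  subject to:
    y1 + y3 + 3y4 >= 5
    y2 + 2y3 + 4y4 >= 5
    y1, y2, y3, y4 >= 0

Solving the primal: x* = (7, 1).
  primal value c^T x* = 40.
Solving the dual: y* = (2.5, 0, 2.5, 0).
  dual value b^T y* = 40.
Strong duality: c^T x* = b^T y*. Confirmed.

40


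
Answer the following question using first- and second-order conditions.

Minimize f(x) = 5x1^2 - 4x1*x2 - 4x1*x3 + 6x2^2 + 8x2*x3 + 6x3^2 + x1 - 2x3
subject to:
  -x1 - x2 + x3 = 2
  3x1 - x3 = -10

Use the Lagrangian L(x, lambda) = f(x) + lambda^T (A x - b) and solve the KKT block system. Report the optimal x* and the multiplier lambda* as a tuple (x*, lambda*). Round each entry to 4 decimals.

Form the Lagrangian:
  L(x, lambda) = (1/2) x^T Q x + c^T x + lambda^T (A x - b)
Stationarity (grad_x L = 0): Q x + c + A^T lambda = 0.
Primal feasibility: A x = b.

This gives the KKT block system:
  [ Q   A^T ] [ x     ]   [-c ]
  [ A    0  ] [ lambda ] = [ b ]

Solving the linear system:
  x*      = (-3.7252, 0.5495, -1.1757)
  lambda* = (12.0901, 15.2793)
  f(x*)   = 63.6194

x* = (-3.7252, 0.5495, -1.1757), lambda* = (12.0901, 15.2793)


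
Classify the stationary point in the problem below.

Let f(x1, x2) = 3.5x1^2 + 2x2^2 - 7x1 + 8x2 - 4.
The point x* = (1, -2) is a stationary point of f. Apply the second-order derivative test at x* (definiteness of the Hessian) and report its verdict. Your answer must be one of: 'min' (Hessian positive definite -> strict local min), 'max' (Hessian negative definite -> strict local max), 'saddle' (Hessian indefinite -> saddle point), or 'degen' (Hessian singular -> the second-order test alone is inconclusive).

Compute the Hessian H = grad^2 f:
  H = [[7, 0], [0, 4]]
Verify stationarity: grad f(x*) = H x* + g = (0, 0).
Eigenvalues of H: 4, 7.
Both eigenvalues > 0, so H is positive definite -> x* is a strict local min.

min


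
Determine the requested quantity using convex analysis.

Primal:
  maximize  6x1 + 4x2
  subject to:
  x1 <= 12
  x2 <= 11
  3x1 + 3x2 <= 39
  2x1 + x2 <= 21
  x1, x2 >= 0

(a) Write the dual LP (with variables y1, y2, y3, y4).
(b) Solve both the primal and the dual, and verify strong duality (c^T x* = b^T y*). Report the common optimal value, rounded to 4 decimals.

The standard primal-dual pair for 'max c^T x s.t. A x <= b, x >= 0' is:
  Dual:  min b^T y  s.t.  A^T y >= c,  y >= 0.

So the dual LP is:
  minimize  12y1 + 11y2 + 39y3 + 21y4
  subject to:
    y1 + 3y3 + 2y4 >= 6
    y2 + 3y3 + y4 >= 4
    y1, y2, y3, y4 >= 0

Solving the primal: x* = (8, 5).
  primal value c^T x* = 68.
Solving the dual: y* = (0, 0, 0.6667, 2).
  dual value b^T y* = 68.
Strong duality: c^T x* = b^T y*. Confirmed.

68


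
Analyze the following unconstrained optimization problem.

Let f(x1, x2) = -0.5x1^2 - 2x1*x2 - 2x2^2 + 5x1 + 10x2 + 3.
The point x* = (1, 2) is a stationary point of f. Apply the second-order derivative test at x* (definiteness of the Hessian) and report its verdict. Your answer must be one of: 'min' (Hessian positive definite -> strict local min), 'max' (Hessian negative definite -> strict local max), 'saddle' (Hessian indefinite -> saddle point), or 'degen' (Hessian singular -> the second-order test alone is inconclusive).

Compute the Hessian H = grad^2 f:
  H = [[-1, -2], [-2, -4]]
Verify stationarity: grad f(x*) = H x* + g = (0, 0).
Eigenvalues of H: -5, 0.
H has a zero eigenvalue (singular; negative semidefinite but not definite), so H is neither positive definite, negative definite, nor indefinite. The second-order test alone is inconclusive -> degen.
(Indeed, f is constant along the null direction of H through x*, so x* is not a strict local extremum.)

degen


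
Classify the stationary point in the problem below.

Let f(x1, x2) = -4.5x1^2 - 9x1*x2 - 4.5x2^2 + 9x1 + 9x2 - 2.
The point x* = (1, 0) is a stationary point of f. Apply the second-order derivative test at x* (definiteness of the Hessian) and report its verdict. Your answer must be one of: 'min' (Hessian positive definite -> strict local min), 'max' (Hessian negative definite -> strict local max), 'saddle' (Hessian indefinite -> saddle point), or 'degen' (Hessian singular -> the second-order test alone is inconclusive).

Compute the Hessian H = grad^2 f:
  H = [[-9, -9], [-9, -9]]
Verify stationarity: grad f(x*) = H x* + g = (0, 0).
Eigenvalues of H: -18, 0.
H has a zero eigenvalue (singular; negative semidefinite but not definite), so H is neither positive definite, negative definite, nor indefinite. The second-order test alone is inconclusive -> degen.
(Indeed, f is constant along the null direction of H through x*, so x* is not a strict local extremum.)

degen


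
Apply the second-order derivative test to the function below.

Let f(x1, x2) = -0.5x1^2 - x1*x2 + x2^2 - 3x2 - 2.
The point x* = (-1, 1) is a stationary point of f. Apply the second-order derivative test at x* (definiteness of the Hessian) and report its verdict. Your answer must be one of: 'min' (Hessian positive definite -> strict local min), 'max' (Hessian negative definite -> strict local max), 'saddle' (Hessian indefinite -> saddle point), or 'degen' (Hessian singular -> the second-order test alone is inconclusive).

Compute the Hessian H = grad^2 f:
  H = [[-1, -1], [-1, 2]]
Verify stationarity: grad f(x*) = H x* + g = (0, 0).
Eigenvalues of H: -1.3028, 2.3028.
Eigenvalues have mixed signs, so H is indefinite -> x* is a saddle point.

saddle


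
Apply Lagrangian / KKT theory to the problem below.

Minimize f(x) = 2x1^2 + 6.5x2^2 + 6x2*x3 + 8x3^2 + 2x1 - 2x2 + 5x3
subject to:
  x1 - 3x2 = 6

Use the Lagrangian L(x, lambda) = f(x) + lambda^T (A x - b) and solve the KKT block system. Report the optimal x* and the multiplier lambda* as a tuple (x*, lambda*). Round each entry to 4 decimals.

Form the Lagrangian:
  L(x, lambda) = (1/2) x^T Q x + c^T x + lambda^T (A x - b)
Stationarity (grad_x L = 0): Q x + c + A^T lambda = 0.
Primal feasibility: A x = b.

This gives the KKT block system:
  [ Q   A^T ] [ x     ]   [-c ]
  [ A    0  ] [ lambda ] = [ b ]

Solving the linear system:
  x*      = (1.2433, -1.5856, 0.2821)
  lambda* = (-6.9733)
  f(x*)   = 24.4539

x* = (1.2433, -1.5856, 0.2821), lambda* = (-6.9733)


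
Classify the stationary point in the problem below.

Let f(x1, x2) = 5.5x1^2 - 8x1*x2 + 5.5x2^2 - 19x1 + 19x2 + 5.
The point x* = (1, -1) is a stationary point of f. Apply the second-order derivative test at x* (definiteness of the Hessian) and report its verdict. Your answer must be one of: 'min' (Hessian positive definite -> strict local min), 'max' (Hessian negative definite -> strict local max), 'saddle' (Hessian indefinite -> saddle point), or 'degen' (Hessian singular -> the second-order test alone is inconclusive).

Compute the Hessian H = grad^2 f:
  H = [[11, -8], [-8, 11]]
Verify stationarity: grad f(x*) = H x* + g = (0, 0).
Eigenvalues of H: 3, 19.
Both eigenvalues > 0, so H is positive definite -> x* is a strict local min.

min


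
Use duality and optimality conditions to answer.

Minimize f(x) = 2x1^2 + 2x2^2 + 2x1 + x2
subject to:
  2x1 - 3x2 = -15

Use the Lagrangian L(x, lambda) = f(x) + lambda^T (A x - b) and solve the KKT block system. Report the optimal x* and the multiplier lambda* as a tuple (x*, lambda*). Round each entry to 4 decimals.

Form the Lagrangian:
  L(x, lambda) = (1/2) x^T Q x + c^T x + lambda^T (A x - b)
Stationarity (grad_x L = 0): Q x + c + A^T lambda = 0.
Primal feasibility: A x = b.

This gives the KKT block system:
  [ Q   A^T ] [ x     ]   [-c ]
  [ A    0  ] [ lambda ] = [ b ]

Solving the linear system:
  x*      = (-2.7692, 3.1538)
  lambda* = (4.5385)
  f(x*)   = 32.8462

x* = (-2.7692, 3.1538), lambda* = (4.5385)


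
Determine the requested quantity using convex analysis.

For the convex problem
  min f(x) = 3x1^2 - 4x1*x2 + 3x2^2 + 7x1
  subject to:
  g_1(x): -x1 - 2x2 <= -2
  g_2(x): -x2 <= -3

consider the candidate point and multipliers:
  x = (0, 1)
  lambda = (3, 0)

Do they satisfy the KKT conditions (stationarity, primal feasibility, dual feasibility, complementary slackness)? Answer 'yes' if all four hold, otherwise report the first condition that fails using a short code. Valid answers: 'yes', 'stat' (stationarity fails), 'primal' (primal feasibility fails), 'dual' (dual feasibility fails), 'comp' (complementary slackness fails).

Gradient of f: grad f(x) = Q x + c = (3, 6)
Constraint values g_i(x) = a_i^T x - b_i:
  g_1((0, 1)) = 0
  g_2((0, 1)) = 2
Stationarity residual: grad f(x) + sum_i lambda_i a_i = (0, 0)
  -> stationarity OK
Primal feasibility (all g_i <= 0): FAILS
Dual feasibility (all lambda_i >= 0): OK
Complementary slackness (lambda_i * g_i(x) = 0 for all i): OK

Verdict: the first failing condition is primal_feasibility -> primal.

primal


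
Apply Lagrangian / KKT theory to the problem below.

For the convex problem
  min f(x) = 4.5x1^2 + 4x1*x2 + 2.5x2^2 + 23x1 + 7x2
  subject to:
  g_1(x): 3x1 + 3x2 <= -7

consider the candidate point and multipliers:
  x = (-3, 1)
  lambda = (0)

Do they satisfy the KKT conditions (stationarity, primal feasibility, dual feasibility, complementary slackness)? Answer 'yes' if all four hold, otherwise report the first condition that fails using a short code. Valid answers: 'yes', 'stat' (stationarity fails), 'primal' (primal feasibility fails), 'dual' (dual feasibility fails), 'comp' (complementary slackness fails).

Gradient of f: grad f(x) = Q x + c = (0, 0)
Constraint values g_i(x) = a_i^T x - b_i:
  g_1((-3, 1)) = 1
Stationarity residual: grad f(x) + sum_i lambda_i a_i = (0, 0)
  -> stationarity OK
Primal feasibility (all g_i <= 0): FAILS
Dual feasibility (all lambda_i >= 0): OK
Complementary slackness (lambda_i * g_i(x) = 0 for all i): OK

Verdict: the first failing condition is primal_feasibility -> primal.

primal


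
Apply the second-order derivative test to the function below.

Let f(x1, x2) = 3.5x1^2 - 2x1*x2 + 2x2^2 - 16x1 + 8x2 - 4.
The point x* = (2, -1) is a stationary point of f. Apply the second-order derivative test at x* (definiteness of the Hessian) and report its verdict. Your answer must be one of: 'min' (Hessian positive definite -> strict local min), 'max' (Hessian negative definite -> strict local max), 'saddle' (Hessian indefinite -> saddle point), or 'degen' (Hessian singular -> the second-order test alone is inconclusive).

Compute the Hessian H = grad^2 f:
  H = [[7, -2], [-2, 4]]
Verify stationarity: grad f(x*) = H x* + g = (0, 0).
Eigenvalues of H: 3, 8.
Both eigenvalues > 0, so H is positive definite -> x* is a strict local min.

min


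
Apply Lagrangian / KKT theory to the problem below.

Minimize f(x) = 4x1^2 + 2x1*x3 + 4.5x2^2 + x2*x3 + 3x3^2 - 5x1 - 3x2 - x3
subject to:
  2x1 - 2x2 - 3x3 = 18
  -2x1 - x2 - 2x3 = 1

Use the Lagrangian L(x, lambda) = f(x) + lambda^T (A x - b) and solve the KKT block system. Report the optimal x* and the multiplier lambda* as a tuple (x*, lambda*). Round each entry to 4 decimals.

Form the Lagrangian:
  L(x, lambda) = (1/2) x^T Q x + c^T x + lambda^T (A x - b)
Stationarity (grad_x L = 0): Q x + c + A^T lambda = 0.
Primal feasibility: A x = b.

This gives the KKT block system:
  [ Q   A^T ] [ x     ]   [-c ]
  [ A    0  ] [ lambda ] = [ b ]

Solving the linear system:
  x*      = (3.25, -0.5, -3.5)
  lambda* = (-6, 1)
  f(x*)   = 47.875

x* = (3.25, -0.5, -3.5), lambda* = (-6, 1)


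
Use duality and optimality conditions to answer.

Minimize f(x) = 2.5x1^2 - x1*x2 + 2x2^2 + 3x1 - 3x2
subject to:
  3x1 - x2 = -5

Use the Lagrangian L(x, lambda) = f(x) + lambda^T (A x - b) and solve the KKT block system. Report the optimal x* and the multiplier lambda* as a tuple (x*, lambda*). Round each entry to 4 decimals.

Form the Lagrangian:
  L(x, lambda) = (1/2) x^T Q x + c^T x + lambda^T (A x - b)
Stationarity (grad_x L = 0): Q x + c + A^T lambda = 0.
Primal feasibility: A x = b.

This gives the KKT block system:
  [ Q   A^T ] [ x     ]   [-c ]
  [ A    0  ] [ lambda ] = [ b ]

Solving the linear system:
  x*      = (-1.4, 0.8)
  lambda* = (1.6)
  f(x*)   = 0.7

x* = (-1.4, 0.8), lambda* = (1.6)


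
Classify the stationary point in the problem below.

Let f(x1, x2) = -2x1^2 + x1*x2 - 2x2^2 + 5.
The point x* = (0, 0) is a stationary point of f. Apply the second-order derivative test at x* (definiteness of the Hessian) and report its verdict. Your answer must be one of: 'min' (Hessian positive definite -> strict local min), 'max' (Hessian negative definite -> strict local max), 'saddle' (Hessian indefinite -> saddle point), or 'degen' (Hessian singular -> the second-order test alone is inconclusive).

Compute the Hessian H = grad^2 f:
  H = [[-4, 1], [1, -4]]
Verify stationarity: grad f(x*) = H x* + g = (0, 0).
Eigenvalues of H: -5, -3.
Both eigenvalues < 0, so H is negative definite -> x* is a strict local max.

max


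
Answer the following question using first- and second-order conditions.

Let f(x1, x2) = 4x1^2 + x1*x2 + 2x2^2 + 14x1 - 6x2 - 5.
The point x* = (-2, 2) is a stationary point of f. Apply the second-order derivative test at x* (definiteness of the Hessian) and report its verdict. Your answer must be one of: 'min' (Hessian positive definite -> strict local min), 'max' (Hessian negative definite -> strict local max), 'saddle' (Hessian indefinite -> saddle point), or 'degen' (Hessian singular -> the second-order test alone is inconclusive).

Compute the Hessian H = grad^2 f:
  H = [[8, 1], [1, 4]]
Verify stationarity: grad f(x*) = H x* + g = (0, 0).
Eigenvalues of H: 3.7639, 8.2361.
Both eigenvalues > 0, so H is positive definite -> x* is a strict local min.

min


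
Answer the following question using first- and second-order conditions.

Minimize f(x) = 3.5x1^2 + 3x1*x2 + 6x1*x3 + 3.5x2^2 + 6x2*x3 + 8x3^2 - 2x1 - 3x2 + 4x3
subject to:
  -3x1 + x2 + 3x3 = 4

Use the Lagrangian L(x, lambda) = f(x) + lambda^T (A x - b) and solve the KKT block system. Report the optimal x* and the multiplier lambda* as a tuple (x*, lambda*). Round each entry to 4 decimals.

Form the Lagrangian:
  L(x, lambda) = (1/2) x^T Q x + c^T x + lambda^T (A x - b)
Stationarity (grad_x L = 0): Q x + c + A^T lambda = 0.
Primal feasibility: A x = b.

This gives the KKT block system:
  [ Q   A^T ] [ x     ]   [-c ]
  [ A    0  ] [ lambda ] = [ b ]

Solving the linear system:
  x*      = (-0.9453, 1.0507, 0.0378)
  lambda* = (-1.7459)
  f(x*)   = 2.9368

x* = (-0.9453, 1.0507, 0.0378), lambda* = (-1.7459)


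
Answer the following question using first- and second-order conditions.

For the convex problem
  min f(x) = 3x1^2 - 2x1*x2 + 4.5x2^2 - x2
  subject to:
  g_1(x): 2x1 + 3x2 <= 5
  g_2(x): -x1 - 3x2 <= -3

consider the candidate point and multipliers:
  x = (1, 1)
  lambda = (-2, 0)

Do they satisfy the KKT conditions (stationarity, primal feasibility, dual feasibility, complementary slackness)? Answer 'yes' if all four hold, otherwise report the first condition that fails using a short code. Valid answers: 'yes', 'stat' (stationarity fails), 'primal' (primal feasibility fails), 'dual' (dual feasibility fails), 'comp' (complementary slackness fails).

Gradient of f: grad f(x) = Q x + c = (4, 6)
Constraint values g_i(x) = a_i^T x - b_i:
  g_1((1, 1)) = 0
  g_2((1, 1)) = -1
Stationarity residual: grad f(x) + sum_i lambda_i a_i = (0, 0)
  -> stationarity OK
Primal feasibility (all g_i <= 0): OK
Dual feasibility (all lambda_i >= 0): FAILS
Complementary slackness (lambda_i * g_i(x) = 0 for all i): OK

Verdict: the first failing condition is dual_feasibility -> dual.

dual


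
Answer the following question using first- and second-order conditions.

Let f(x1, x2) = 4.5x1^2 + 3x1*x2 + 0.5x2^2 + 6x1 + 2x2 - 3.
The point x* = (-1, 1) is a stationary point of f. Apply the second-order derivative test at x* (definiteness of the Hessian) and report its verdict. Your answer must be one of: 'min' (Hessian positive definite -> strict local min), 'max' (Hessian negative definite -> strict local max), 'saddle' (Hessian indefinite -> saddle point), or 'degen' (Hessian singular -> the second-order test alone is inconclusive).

Compute the Hessian H = grad^2 f:
  H = [[9, 3], [3, 1]]
Verify stationarity: grad f(x*) = H x* + g = (0, 0).
Eigenvalues of H: 0, 10.
H has a zero eigenvalue (singular; positive semidefinite but not definite), so H is neither positive definite, negative definite, nor indefinite. The second-order test alone is inconclusive -> degen.
(Indeed, f is constant along the null direction of H through x*, so x* is not a strict local extremum.)

degen
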